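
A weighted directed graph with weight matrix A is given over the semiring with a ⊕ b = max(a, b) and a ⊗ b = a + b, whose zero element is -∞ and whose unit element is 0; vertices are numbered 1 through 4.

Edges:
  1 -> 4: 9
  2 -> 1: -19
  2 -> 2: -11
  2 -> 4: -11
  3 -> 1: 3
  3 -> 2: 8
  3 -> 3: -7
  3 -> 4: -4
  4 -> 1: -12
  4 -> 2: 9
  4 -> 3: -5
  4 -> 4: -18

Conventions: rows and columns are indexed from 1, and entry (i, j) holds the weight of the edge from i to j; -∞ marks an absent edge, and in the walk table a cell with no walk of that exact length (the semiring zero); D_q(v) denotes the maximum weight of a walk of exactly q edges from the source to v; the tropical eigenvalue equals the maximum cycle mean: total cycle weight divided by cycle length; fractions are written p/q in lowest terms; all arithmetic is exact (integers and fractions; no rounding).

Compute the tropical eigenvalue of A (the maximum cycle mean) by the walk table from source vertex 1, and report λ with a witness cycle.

q=0: [0, -∞, -∞, -∞]
q=1: [-∞, -∞, -∞, 9]
q=2: [-3, 18, 4, -9]
q=3: [7, 12, -3, 7]
q=4: [0, 16, 2, 16]
Optimal cycle mean attained by: cycle 1->4->3->1, total 9 + (-5) + 3, length 3.
Answer: λ = 7/3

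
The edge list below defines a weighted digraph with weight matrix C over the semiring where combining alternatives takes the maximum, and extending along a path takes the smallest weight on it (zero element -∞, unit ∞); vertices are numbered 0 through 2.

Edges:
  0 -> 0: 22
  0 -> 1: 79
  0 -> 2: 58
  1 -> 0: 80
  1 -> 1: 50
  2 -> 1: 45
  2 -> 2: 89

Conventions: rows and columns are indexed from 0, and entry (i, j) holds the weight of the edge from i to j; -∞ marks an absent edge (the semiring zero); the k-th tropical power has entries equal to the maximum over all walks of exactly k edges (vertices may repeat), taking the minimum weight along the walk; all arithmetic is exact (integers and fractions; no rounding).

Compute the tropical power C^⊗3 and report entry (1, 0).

C^⊗2:
  [79, 50, 58]
  [50, 79, 58]
  [45, 45, 89]
C^⊗3:
  [50, 79, 58]
  [79, 50, 58]
  [45, 45, 89]
Key observation: the optimum is the walk 1->0->1->0, with weight 80 min 79 min 80 = 79.
Optimal value attained by: walk 1->0->1->0.
Answer: (C^⊗3)[1][0] = 79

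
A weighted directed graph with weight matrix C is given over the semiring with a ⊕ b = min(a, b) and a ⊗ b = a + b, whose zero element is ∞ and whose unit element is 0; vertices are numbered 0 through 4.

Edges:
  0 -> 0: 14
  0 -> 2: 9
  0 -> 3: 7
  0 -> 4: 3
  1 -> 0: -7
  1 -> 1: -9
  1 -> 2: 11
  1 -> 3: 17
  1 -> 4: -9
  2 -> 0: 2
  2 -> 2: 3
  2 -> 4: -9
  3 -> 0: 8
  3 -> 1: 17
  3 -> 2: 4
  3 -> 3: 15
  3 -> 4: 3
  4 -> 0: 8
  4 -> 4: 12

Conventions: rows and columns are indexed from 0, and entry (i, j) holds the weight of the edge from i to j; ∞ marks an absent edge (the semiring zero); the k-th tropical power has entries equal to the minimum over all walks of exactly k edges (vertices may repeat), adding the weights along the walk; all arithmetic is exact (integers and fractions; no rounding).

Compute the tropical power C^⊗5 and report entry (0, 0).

C^⊗2:
  [11, 24, 11, 21, 0]
  [-16, -18, 2, 0, -18]
  [-1, ∞, 6, 9, -6]
  [6, 8, 7, 15, -5]
  [20, ∞, 17, 15, 11]
C^⊗3:
  [8, 15, 14, 18, 2]
  [-25, -27, -7, -9, -27]
  [2, 26, 8, 6, -3]
  [1, -1, 10, 13, -2]
  [19, 32, 19, 27, 8]
C^⊗4:
  [8, 6, 17, 15, 5]
  [-34, -36, -16, -18, -36]
  [5, 17, 10, 9, -1]
  [-8, -10, 10, 8, -10]
  [16, 23, 22, 26, 10]
C^⊗5:
  [-1, -3, 17, 15, -3]
  [-43, -45, -25, -27, -45]
  [7, 8, 13, 12, 1]
  [-17, -19, 1, -1, -19]
  [16, 14, 25, 23, 13]
Key observation: the optimum is the walk 0->3->1->1->1->0, with weight 7 + 17 + (-9) + (-9) + (-7) = -1.
Optimal value attained by: walk 0->3->1->1->1->0.
Answer: (C^⊗5)[0][0] = -1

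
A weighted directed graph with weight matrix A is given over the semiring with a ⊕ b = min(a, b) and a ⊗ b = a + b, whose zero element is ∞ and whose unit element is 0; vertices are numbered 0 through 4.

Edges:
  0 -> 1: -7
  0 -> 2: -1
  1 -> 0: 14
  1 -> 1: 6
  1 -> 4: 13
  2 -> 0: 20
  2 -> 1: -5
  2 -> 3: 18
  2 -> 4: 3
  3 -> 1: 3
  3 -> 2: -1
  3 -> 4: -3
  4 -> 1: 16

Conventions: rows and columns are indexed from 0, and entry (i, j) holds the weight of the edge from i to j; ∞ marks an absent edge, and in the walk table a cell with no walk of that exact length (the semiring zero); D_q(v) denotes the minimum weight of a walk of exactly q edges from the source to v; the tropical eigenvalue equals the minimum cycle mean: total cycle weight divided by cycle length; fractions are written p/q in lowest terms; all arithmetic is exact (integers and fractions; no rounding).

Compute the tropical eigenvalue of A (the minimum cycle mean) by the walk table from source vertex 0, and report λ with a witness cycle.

q=0: [0, ∞, ∞, ∞, ∞]
q=1: [∞, -7, -1, ∞, ∞]
q=2: [7, -6, ∞, 17, 2]
q=3: [8, 0, 6, ∞, 7]
q=4: [14, 1, 7, 24, 9]
q=5: [15, 2, 13, 25, 10]
Optimal cycle mean attained by: cycle 0->2->1->0, total (-1) + (-5) + 14, length 3.
Answer: λ = 8/3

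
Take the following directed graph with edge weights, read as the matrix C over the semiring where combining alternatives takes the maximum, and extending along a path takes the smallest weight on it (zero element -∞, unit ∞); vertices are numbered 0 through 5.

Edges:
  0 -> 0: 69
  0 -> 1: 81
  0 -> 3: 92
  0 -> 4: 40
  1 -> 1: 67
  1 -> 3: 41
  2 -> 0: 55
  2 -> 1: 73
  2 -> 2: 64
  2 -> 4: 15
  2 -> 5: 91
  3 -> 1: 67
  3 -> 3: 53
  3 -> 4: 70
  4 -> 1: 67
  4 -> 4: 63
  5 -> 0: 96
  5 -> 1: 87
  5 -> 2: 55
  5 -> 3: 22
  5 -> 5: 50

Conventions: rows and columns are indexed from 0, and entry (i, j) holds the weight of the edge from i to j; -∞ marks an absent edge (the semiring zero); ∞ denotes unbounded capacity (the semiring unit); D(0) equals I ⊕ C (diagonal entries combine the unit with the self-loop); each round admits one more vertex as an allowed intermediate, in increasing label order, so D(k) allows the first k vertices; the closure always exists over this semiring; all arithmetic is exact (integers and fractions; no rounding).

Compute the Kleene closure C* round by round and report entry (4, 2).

D(0):
  [∞, 81, -∞, 92, 40, -∞]
  [-∞, ∞, -∞, 41, -∞, -∞]
  [55, 73, ∞, -∞, 15, 91]
  [-∞, 67, -∞, ∞, 70, -∞]
  [-∞, 67, -∞, -∞, ∞, -∞]
  [96, 87, 55, 22, -∞, ∞]
D(1):
  [∞, 81, -∞, 92, 40, -∞]
  [-∞, ∞, -∞, 41, -∞, -∞]
  [55, 73, ∞, 55, 40, 91]
  [-∞, 67, -∞, ∞, 70, -∞]
  [-∞, 67, -∞, -∞, ∞, -∞]
  [96, 87, 55, 92, 40, ∞]
D(2):
  [∞, 81, -∞, 92, 40, -∞]
  [-∞, ∞, -∞, 41, -∞, -∞]
  [55, 73, ∞, 55, 40, 91]
  [-∞, 67, -∞, ∞, 70, -∞]
  [-∞, 67, -∞, 41, ∞, -∞]
  [96, 87, 55, 92, 40, ∞]
D(3):
  [∞, 81, -∞, 92, 40, -∞]
  [-∞, ∞, -∞, 41, -∞, -∞]
  [55, 73, ∞, 55, 40, 91]
  [-∞, 67, -∞, ∞, 70, -∞]
  [-∞, 67, -∞, 41, ∞, -∞]
  [96, 87, 55, 92, 40, ∞]
D(4):
  [∞, 81, -∞, 92, 70, -∞]
  [-∞, ∞, -∞, 41, 41, -∞]
  [55, 73, ∞, 55, 55, 91]
  [-∞, 67, -∞, ∞, 70, -∞]
  [-∞, 67, -∞, 41, ∞, -∞]
  [96, 87, 55, 92, 70, ∞]
D(5):
  [∞, 81, -∞, 92, 70, -∞]
  [-∞, ∞, -∞, 41, 41, -∞]
  [55, 73, ∞, 55, 55, 91]
  [-∞, 67, -∞, ∞, 70, -∞]
  [-∞, 67, -∞, 41, ∞, -∞]
  [96, 87, 55, 92, 70, ∞]
D(6):
  [∞, 81, -∞, 92, 70, -∞]
  [-∞, ∞, -∞, 41, 41, -∞]
  [91, 87, ∞, 91, 70, 91]
  [-∞, 67, -∞, ∞, 70, -∞]
  [-∞, 67, -∞, 41, ∞, -∞]
  [96, 87, 55, 92, 70, ∞]
Answer: C*[4][2] = -∞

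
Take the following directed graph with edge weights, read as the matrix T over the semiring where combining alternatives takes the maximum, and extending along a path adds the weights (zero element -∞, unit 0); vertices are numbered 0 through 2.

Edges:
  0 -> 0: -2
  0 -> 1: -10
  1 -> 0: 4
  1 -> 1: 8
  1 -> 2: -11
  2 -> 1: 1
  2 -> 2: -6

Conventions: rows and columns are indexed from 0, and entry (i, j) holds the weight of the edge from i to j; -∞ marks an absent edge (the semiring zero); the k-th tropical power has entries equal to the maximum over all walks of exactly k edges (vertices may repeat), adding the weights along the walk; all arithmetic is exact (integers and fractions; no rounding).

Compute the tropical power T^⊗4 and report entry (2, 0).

T^⊗2:
  [-4, -2, -21]
  [12, 16, -3]
  [5, 9, -10]
T^⊗3:
  [2, 6, -13]
  [20, 24, 5]
  [13, 17, -2]
T^⊗4:
  [10, 14, -5]
  [28, 32, 13]
  [21, 25, 6]
Key observation: the optimum is the walk 2->1->1->1->0, with weight 1 + 8 + 8 + 4 = 21.
Optimal value attained by: walk 2->1->1->1->0.
Answer: (T^⊗4)[2][0] = 21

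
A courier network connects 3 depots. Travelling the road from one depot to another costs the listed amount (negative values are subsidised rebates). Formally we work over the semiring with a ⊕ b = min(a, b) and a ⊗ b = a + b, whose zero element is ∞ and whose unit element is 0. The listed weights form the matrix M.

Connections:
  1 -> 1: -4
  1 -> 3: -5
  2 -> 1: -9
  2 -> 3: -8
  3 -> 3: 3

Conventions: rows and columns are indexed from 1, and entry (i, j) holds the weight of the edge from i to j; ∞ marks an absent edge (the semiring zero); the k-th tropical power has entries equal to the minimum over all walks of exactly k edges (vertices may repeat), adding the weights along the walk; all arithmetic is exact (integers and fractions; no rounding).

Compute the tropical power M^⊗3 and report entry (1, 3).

M^⊗2:
  [-8, ∞, -9]
  [-13, ∞, -14]
  [∞, ∞, 6]
M^⊗3:
  [-12, ∞, -13]
  [-17, ∞, -18]
  [∞, ∞, 9]
Key observation: the optimum is the walk 1->1->1->3, with weight (-4) + (-4) + (-5) = -13.
Optimal value attained by: walk 1->1->1->3.
Answer: (M^⊗3)[1][3] = -13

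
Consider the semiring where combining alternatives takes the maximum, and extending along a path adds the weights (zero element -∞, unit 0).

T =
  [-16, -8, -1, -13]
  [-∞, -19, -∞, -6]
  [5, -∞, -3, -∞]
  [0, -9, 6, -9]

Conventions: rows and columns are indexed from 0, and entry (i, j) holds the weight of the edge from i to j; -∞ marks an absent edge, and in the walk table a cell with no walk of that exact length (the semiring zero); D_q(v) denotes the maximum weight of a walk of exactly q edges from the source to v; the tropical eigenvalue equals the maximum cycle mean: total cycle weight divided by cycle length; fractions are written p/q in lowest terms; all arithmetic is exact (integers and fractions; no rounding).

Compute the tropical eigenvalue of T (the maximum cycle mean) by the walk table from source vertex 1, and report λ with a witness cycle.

q=0: [-∞, 0, -∞, -∞]
q=1: [-∞, -19, -∞, -6]
q=2: [-6, -15, 0, -15]
q=3: [5, -14, -3, -19]
q=4: [2, -3, 4, -8]
Optimal cycle mean attained by: cycle 0->2->0, total (-1) + 5, length 2.
Answer: λ = 2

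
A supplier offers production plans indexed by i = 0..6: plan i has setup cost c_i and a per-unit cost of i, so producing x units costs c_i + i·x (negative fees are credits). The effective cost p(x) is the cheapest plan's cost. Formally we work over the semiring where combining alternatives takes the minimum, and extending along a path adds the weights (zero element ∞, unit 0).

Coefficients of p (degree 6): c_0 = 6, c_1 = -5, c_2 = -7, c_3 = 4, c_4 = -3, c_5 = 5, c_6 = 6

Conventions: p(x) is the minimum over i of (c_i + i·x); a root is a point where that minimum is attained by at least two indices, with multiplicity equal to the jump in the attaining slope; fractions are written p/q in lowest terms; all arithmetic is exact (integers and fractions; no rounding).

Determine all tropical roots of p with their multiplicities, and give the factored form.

hull edge (i=0, c=6) to (i=1, c=-5): slope -11, span 1
hull edge (i=1, c=-5) to (i=2, c=-7): slope -2, span 1
hull edge (i=2, c=-7) to (i=4, c=-3): slope 2, span 2
hull edge (i=4, c=-3) to (i=6, c=6): slope 9/2, span 2
Factored form: p(x) = 6 ⊗ (x ⊕ (-9/2)) ⊗ (x ⊕ (-9/2)) ⊗ (x ⊕ (-2)) ⊗ (x ⊕ (-2)) ⊗ (x ⊕ 2) ⊗ (x ⊕ 11)
Answer: roots = -9/2 (mult 2), -2 (mult 2), 2 (mult 1), 11 (mult 1)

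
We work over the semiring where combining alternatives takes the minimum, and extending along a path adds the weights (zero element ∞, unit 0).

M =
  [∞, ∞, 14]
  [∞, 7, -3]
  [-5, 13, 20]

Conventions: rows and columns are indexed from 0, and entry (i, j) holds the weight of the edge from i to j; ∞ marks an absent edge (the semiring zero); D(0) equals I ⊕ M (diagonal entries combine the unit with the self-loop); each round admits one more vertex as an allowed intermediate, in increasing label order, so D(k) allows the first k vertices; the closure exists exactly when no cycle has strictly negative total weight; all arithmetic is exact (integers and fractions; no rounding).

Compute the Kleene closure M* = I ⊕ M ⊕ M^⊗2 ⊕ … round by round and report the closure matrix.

D(0):
  [0, ∞, 14]
  [∞, 0, -3]
  [-5, 13, 0]
D(1):
  [0, ∞, 14]
  [∞, 0, -3]
  [-5, 13, 0]
D(2):
  [0, ∞, 14]
  [∞, 0, -3]
  [-5, 13, 0]
D(3):
  [0, 27, 14]
  [-8, 0, -3]
  [-5, 13, 0]
Answer: M* = [[0, 27, 14], [-8, 0, -3], [-5, 13, 0]]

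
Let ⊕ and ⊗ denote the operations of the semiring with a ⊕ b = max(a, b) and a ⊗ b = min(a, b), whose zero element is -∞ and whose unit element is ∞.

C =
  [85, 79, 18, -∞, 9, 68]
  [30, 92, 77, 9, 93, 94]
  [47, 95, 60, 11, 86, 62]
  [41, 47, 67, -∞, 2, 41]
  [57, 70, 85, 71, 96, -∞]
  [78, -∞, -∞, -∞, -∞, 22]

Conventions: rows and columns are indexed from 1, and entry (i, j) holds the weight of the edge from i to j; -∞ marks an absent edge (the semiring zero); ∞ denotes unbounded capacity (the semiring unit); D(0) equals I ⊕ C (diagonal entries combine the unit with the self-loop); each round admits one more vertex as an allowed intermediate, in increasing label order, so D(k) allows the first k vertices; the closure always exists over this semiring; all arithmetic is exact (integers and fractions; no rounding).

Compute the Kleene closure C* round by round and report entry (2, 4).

D(0):
  [∞, 79, 18, -∞, 9, 68]
  [30, ∞, 77, 9, 93, 94]
  [47, 95, ∞, 11, 86, 62]
  [41, 47, 67, ∞, 2, 41]
  [57, 70, 85, 71, ∞, -∞]
  [78, -∞, -∞, -∞, -∞, ∞]
D(1):
  [∞, 79, 18, -∞, 9, 68]
  [30, ∞, 77, 9, 93, 94]
  [47, 95, ∞, 11, 86, 62]
  [41, 47, 67, ∞, 9, 41]
  [57, 70, 85, 71, ∞, 57]
  [78, 78, 18, -∞, 9, ∞]
D(2):
  [∞, 79, 77, 9, 79, 79]
  [30, ∞, 77, 9, 93, 94]
  [47, 95, ∞, 11, 93, 94]
  [41, 47, 67, ∞, 47, 47]
  [57, 70, 85, 71, ∞, 70]
  [78, 78, 77, 9, 78, ∞]
D(3):
  [∞, 79, 77, 11, 79, 79]
  [47, ∞, 77, 11, 93, 94]
  [47, 95, ∞, 11, 93, 94]
  [47, 67, 67, ∞, 67, 67]
  [57, 85, 85, 71, ∞, 85]
  [78, 78, 77, 11, 78, ∞]
D(4):
  [∞, 79, 77, 11, 79, 79]
  [47, ∞, 77, 11, 93, 94]
  [47, 95, ∞, 11, 93, 94]
  [47, 67, 67, ∞, 67, 67]
  [57, 85, 85, 71, ∞, 85]
  [78, 78, 77, 11, 78, ∞]
D(5):
  [∞, 79, 79, 71, 79, 79]
  [57, ∞, 85, 71, 93, 94]
  [57, 95, ∞, 71, 93, 94]
  [57, 67, 67, ∞, 67, 67]
  [57, 85, 85, 71, ∞, 85]
  [78, 78, 78, 71, 78, ∞]
D(6):
  [∞, 79, 79, 71, 79, 79]
  [78, ∞, 85, 71, 93, 94]
  [78, 95, ∞, 71, 93, 94]
  [67, 67, 67, ∞, 67, 67]
  [78, 85, 85, 71, ∞, 85]
  [78, 78, 78, 71, 78, ∞]
Answer: C*[2][4] = 71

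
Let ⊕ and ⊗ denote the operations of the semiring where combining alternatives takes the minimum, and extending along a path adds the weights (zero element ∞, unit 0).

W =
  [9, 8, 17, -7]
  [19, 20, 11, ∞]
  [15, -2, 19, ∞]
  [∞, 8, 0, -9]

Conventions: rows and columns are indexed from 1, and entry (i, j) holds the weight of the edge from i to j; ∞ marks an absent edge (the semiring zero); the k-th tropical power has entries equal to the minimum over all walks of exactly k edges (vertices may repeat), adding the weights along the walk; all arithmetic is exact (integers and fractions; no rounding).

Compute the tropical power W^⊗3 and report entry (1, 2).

W^⊗2:
  [18, 1, -7, -16]
  [26, 9, 30, 12]
  [17, 17, 9, 8]
  [15, -2, -9, -18]
W^⊗3:
  [8, -9, -16, -25]
  [28, 20, 12, 3]
  [24, 7, 8, -1]
  [6, -11, -18, -27]
Key observation: the optimum is the walk 1->4->3->2, with weight (-7) + 0 + (-2) = -9.
Optimal value attained by: walk 1->4->3->2.
Answer: (W^⊗3)[1][2] = -9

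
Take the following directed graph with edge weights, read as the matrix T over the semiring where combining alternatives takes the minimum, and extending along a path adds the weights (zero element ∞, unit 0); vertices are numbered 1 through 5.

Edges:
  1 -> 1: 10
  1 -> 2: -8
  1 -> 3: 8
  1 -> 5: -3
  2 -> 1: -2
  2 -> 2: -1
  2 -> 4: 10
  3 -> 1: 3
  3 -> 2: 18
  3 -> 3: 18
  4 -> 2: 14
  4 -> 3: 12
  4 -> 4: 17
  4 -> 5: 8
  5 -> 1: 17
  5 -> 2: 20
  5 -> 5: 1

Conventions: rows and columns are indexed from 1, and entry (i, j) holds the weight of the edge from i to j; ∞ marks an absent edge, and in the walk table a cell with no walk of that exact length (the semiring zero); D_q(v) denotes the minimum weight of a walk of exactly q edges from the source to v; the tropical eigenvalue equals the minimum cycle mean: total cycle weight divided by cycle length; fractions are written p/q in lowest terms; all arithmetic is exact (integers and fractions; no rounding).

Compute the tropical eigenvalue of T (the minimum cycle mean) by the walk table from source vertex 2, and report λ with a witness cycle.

q=0: [∞, 0, ∞, ∞, ∞]
q=1: [-2, -1, ∞, 10, ∞]
q=2: [-3, -10, 6, 9, -5]
q=3: [-12, -11, 5, 0, -6]
q=4: [-13, -20, -4, -1, -15]
q=5: [-22, -21, -5, -10, -16]
Optimal cycle mean attained by: cycle 1->2->1, total (-8) + (-2), length 2.
Answer: λ = -5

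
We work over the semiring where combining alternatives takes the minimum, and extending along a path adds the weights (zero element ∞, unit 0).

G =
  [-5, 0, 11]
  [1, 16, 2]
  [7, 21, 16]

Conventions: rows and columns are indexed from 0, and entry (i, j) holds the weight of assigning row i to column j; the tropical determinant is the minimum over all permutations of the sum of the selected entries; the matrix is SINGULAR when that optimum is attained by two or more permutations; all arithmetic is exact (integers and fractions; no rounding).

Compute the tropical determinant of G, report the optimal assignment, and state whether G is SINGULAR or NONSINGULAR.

σ = (0, 1, 2): (-5) + 16 + 16 = 27
σ = (0, 2, 1): (-5) + 2 + 21 = 18
σ = (1, 0, 2): 0 + 1 + 16 = 17
σ = (1, 2, 0): 0 + 2 + 7 = 9
σ = (2, 0, 1): 11 + 1 + 21 = 33
σ = (2, 1, 0): 11 + 16 + 7 = 34
Optimal value attained by: σ = (1, 2, 0).
Answer: det⊕(G) = 9; verdict: NONSINGULAR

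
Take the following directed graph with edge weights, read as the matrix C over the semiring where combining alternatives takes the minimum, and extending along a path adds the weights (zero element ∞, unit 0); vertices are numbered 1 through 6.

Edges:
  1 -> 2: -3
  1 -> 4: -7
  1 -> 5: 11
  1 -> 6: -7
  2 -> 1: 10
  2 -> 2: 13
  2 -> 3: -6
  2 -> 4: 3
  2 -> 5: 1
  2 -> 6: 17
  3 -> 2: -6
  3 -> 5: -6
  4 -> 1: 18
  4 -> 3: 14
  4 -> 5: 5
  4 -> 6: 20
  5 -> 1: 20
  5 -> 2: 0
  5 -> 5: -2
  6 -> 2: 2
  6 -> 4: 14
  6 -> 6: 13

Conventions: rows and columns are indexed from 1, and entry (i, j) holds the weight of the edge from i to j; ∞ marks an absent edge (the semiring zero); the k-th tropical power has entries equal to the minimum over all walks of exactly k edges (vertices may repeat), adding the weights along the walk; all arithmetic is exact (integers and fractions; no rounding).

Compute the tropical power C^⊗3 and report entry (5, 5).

C^⊗2:
  [7, -5, -9, 0, -2, 6]
  [21, -12, 7, 3, -12, 3]
  [4, -6, -12, -3, -8, 11]
  [25, 5, ∞, 11, 3, 11]
  [10, -2, -6, 3, -4, 13]
  [12, 15, -4, 5, 3, 19]
C^⊗3:
  [5, -15, -11, -2, -15, 0]
  [-2, -12, -18, -9, -14, 5]
  [4, -18, -12, -3, -18, -3]
  [15, 3, -1, 8, 1, 18]
  [8, -12, -8, 1, -12, 3]
  [23, -10, 9, 5, -10, 5]
Key observation: the optimum is the walk 5->2->3->5, with weight 0 + (-6) + (-6) = -12.
Optimal value attained by: walk 5->2->3->5.
Answer: (C^⊗3)[5][5] = -12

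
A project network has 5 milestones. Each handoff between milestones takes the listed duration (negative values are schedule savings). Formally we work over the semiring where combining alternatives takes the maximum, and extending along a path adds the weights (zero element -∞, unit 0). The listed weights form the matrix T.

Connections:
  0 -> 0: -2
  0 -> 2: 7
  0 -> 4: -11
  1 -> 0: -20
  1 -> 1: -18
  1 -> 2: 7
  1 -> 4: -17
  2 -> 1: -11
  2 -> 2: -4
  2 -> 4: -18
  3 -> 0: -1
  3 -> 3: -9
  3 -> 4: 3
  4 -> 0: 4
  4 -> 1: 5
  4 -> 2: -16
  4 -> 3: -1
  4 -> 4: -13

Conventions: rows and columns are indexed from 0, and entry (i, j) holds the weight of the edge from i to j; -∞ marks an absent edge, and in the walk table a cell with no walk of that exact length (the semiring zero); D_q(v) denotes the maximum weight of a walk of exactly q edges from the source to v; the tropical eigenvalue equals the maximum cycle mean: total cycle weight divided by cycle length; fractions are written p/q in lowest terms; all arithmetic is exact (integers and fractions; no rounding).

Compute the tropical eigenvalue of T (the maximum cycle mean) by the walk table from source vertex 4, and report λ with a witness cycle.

q=0: [-∞, -∞, -∞, -∞, 0]
q=1: [4, 5, -16, -1, -13]
q=2: [2, -8, 12, -10, 2]
q=3: [6, 7, 9, 1, -6]
q=4: [4, -1, 14, -7, 4]
q=5: [8, 9, 11, 3, -4]
Optimal cycle mean attained by: cycle 3->4->3, total 3 + (-1), length 2.
Answer: λ = 1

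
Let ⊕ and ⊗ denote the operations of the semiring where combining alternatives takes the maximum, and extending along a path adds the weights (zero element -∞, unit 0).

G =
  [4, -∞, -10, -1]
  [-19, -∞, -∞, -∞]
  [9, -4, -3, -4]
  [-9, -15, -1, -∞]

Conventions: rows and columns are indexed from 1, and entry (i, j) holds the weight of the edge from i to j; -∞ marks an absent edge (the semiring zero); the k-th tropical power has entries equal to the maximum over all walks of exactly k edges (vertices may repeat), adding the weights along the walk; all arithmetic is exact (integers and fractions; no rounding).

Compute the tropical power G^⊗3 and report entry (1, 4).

G^⊗2:
  [8, -14, -2, 3]
  [-15, -∞, -29, -20]
  [13, -7, -1, 8]
  [8, -5, -4, -5]
G^⊗3:
  [12, -6, 2, 7]
  [-11, -33, -21, -16]
  [17, -5, 7, 12]
  [12, -8, -2, 7]
Key observation: the optimum is the walk 1->1->1->4, with weight 4 + 4 + (-1) = 7.
Optimal value attained by: walk 1->1->1->4.
Answer: (G^⊗3)[1][4] = 7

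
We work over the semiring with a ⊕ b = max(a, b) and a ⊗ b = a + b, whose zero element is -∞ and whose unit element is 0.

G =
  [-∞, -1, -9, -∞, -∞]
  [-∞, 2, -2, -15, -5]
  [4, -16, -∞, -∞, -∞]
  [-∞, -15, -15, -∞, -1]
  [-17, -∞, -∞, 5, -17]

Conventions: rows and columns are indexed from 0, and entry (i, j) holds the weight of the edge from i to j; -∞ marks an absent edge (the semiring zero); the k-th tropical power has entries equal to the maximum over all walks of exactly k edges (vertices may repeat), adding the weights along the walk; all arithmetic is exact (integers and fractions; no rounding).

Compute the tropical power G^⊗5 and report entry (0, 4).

G^⊗2:
  [-5, 1, -3, -16, -6]
  [2, 4, 0, 0, -3]
  [-∞, 3, -5, -31, -21]
  [-11, -13, -17, 4, -18]
  [-34, -10, -10, -12, 4]
G^⊗3:
  [1, 3, -1, -1, -4]
  [4, 6, 2, 2, -1]
  [-1, 5, 1, -12, -2]
  [-13, -11, -11, -13, 3]
  [-6, -8, -12, 9, -13]
G^⊗4:
  [3, 5, 1, 1, -2]
  [6, 8, 4, 4, 1]
  [5, 7, 3, 3, 0]
  [-7, -9, -13, 8, -14]
  [-8, -6, -6, -8, 8]
G^⊗5:
  [5, 7, 3, 3, 0]
  [8, 10, 6, 6, 3]
  [7, 9, 5, 5, 2]
  [-9, -7, -7, -9, 7]
  [-2, -4, -8, 13, -9]
Key observation: the optimum is the walk 0->1->1->1->1->4, with weight (-1) + 2 + 2 + 2 + (-5) = 0.
Optimal value attained by: walk 0->1->1->1->1->4.
Answer: (G^⊗5)[0][4] = 0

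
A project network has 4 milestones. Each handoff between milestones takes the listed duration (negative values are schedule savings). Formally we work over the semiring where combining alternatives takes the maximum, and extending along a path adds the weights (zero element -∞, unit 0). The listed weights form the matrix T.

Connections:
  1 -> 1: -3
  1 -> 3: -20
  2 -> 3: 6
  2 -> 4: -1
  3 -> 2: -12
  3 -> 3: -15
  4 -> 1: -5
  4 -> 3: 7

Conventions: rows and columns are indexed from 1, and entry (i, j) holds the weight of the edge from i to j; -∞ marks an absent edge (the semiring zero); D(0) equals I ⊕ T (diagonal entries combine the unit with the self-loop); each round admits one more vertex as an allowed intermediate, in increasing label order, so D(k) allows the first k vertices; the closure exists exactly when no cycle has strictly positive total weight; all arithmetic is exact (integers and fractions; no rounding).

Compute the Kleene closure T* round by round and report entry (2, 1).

D(0):
  [0, -∞, -20, -∞]
  [-∞, 0, 6, -1]
  [-∞, -12, 0, -∞]
  [-5, -∞, 7, 0]
D(1):
  [0, -∞, -20, -∞]
  [-∞, 0, 6, -1]
  [-∞, -12, 0, -∞]
  [-5, -∞, 7, 0]
D(2):
  [0, -∞, -20, -∞]
  [-∞, 0, 6, -1]
  [-∞, -12, 0, -13]
  [-5, -∞, 7, 0]
D(3):
  [0, -32, -20, -33]
  [-∞, 0, 6, -1]
  [-∞, -12, 0, -13]
  [-5, -5, 7, 0]
D(4):
  [0, -32, -20, -33]
  [-6, 0, 6, -1]
  [-18, -12, 0, -13]
  [-5, -5, 7, 0]
Answer: T*[2][1] = -6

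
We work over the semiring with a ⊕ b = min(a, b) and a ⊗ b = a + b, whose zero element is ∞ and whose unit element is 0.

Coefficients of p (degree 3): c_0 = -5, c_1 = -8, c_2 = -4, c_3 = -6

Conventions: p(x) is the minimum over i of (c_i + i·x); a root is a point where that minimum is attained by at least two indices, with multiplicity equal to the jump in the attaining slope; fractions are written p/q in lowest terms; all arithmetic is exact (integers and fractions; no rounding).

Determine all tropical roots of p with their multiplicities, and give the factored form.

hull edge (i=0, c=-5) to (i=1, c=-8): slope -3, span 1
hull edge (i=1, c=-8) to (i=3, c=-6): slope 1, span 2
Factored form: p(x) = -6 ⊗ (x ⊕ (-1)) ⊗ (x ⊕ (-1)) ⊗ (x ⊕ 3)
Answer: roots = -1 (mult 2), 3 (mult 1)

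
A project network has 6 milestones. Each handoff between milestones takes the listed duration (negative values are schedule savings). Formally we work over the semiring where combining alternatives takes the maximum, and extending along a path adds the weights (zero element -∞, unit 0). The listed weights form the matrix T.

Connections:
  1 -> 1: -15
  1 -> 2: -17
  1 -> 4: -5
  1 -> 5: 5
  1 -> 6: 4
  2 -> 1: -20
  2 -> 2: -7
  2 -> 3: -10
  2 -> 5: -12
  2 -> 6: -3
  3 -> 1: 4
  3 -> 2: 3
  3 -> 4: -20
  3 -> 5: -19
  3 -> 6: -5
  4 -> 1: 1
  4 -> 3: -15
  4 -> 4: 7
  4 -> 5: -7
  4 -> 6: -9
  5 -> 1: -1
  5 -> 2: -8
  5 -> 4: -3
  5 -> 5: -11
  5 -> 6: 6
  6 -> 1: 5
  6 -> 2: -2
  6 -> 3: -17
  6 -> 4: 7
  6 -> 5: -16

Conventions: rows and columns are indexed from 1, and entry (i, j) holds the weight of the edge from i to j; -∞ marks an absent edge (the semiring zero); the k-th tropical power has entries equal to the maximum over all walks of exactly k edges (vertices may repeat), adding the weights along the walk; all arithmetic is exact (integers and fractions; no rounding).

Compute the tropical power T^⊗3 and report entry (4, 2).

T^⊗2:
  [9, 2, -13, 11, -6, 11]
  [2, -5, -17, 4, -15, -6]
  [0, -4, -7, 2, 9, 8]
  [8, -11, -8, 14, 6, 5]
  [11, 4, -11, 13, 4, 3]
  [8, -9, -8, 14, 10, 9]
T^⊗3:
  [16, 9, -4, 18, 14, 13]
  [5, -8, -11, 11, 7, 6]
  [13, 6, -9, 15, 5, 15]
  [15, 3, -1, 21, 13, 12]
  [14, 1, -2, 20, 16, 15]
  [15, 7, -1, 21, 13, 16]
Key observation: the optimum is the walk 4->1->6->2, with weight 1 + 4 + (-2) = 3.
Optimal value attained by: walk 4->1->6->2.
Answer: (T^⊗3)[4][2] = 3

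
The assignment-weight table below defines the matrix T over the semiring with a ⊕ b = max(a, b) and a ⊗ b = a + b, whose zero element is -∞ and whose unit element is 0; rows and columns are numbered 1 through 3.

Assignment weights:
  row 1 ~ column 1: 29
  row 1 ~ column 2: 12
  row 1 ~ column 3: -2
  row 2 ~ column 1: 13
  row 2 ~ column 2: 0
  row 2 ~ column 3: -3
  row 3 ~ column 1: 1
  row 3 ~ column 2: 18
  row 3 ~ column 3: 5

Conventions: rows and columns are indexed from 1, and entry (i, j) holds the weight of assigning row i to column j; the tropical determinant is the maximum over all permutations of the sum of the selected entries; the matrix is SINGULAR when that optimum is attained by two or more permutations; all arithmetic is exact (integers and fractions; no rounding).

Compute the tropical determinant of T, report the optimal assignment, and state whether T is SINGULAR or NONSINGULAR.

σ = (1, 2, 3): 29 + 0 + 5 = 34
σ = (1, 3, 2): 29 + (-3) + 18 = 44
σ = (2, 1, 3): 12 + 13 + 5 = 30
σ = (2, 3, 1): 12 + (-3) + 1 = 10
σ = (3, 1, 2): (-2) + 13 + 18 = 29
σ = (3, 2, 1): (-2) + 0 + 1 = -1
Optimal value attained by: σ = (1, 3, 2).
Answer: det⊕(T) = 44; verdict: NONSINGULAR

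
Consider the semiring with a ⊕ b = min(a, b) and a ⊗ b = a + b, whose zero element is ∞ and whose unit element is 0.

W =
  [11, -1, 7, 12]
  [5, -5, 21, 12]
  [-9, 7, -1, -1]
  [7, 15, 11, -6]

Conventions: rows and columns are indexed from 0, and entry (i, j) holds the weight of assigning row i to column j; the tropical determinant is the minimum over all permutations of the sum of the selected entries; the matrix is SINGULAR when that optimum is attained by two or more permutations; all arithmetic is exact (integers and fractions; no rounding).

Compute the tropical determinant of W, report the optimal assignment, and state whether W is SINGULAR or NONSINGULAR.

σ = (0, 1, 2, 3): 11 + (-5) + (-1) + (-6) = -1
σ = (0, 1, 3, 2): 11 + (-5) + (-1) + 11 = 16
σ = (0, 2, 1, 3): 11 + 21 + 7 + (-6) = 33
σ = (0, 2, 3, 1): 11 + 21 + (-1) + 15 = 46
σ = (0, 3, 1, 2): 11 + 12 + 7 + 11 = 41
σ = (0, 3, 2, 1): 11 + 12 + (-1) + 15 = 37
σ = (1, 0, 2, 3): (-1) + 5 + (-1) + (-6) = -3
σ = (1, 0, 3, 2): (-1) + 5 + (-1) + 11 = 14
σ = (1, 2, 0, 3): (-1) + 21 + (-9) + (-6) = 5
σ = (1, 2, 3, 0): (-1) + 21 + (-1) + 7 = 26
σ = (1, 3, 0, 2): (-1) + 12 + (-9) + 11 = 13
σ = (1, 3, 2, 0): (-1) + 12 + (-1) + 7 = 17
σ = (2, 0, 1, 3): 7 + 5 + 7 + (-6) = 13
σ = (2, 0, 3, 1): 7 + 5 + (-1) + 15 = 26
σ = (2, 1, 0, 3): 7 + (-5) + (-9) + (-6) = -13
σ = (2, 1, 3, 0): 7 + (-5) + (-1) + 7 = 8
σ = (2, 3, 0, 1): 7 + 12 + (-9) + 15 = 25
σ = (2, 3, 1, 0): 7 + 12 + 7 + 7 = 33
σ = (3, 0, 1, 2): 12 + 5 + 7 + 11 = 35
σ = (3, 0, 2, 1): 12 + 5 + (-1) + 15 = 31
σ = (3, 1, 0, 2): 12 + (-5) + (-9) + 11 = 9
σ = (3, 1, 2, 0): 12 + (-5) + (-1) + 7 = 13
σ = (3, 2, 0, 1): 12 + 21 + (-9) + 15 = 39
σ = (3, 2, 1, 0): 12 + 21 + 7 + 7 = 47
Optimal value attained by: σ = (2, 1, 0, 3).
Answer: det⊕(W) = -13; verdict: NONSINGULAR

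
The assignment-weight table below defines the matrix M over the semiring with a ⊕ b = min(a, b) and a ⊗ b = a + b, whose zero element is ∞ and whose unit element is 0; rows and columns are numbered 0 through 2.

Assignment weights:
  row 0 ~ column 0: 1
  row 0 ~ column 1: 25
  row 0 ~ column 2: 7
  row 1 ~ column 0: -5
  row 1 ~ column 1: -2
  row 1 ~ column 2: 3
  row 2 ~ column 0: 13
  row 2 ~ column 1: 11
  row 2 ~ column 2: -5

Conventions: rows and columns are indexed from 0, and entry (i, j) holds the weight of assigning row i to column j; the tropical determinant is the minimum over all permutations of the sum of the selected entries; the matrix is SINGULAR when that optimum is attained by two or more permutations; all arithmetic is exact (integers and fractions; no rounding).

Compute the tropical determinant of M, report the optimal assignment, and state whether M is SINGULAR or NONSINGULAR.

σ = (0, 1, 2): 1 + (-2) + (-5) = -6
σ = (0, 2, 1): 1 + 3 + 11 = 15
σ = (1, 0, 2): 25 + (-5) + (-5) = 15
σ = (1, 2, 0): 25 + 3 + 13 = 41
σ = (2, 0, 1): 7 + (-5) + 11 = 13
σ = (2, 1, 0): 7 + (-2) + 13 = 18
Optimal value attained by: σ = (0, 1, 2).
Answer: det⊕(M) = -6; verdict: NONSINGULAR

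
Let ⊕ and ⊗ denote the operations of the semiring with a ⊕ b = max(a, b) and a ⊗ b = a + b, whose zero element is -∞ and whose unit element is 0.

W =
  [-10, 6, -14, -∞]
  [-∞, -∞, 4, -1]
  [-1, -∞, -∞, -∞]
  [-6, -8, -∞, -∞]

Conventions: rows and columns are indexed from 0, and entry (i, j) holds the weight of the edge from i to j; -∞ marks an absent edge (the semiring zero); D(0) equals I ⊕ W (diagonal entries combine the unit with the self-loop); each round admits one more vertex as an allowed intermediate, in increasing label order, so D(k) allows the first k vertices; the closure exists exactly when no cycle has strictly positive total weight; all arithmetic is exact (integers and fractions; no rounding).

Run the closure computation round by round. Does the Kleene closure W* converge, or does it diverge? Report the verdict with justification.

D(0):
  [0, 6, -14, -∞]
  [-∞, 0, 4, -1]
  [-1, -∞, 0, -∞]
  [-6, -8, -∞, 0]
D(1):
  [0, 6, -14, -∞]
  [-∞, 0, 4, -1]
  [-1, 5, 0, -∞]
  [-6, 0, -20, 0]
Detection: at round 2, diagonal entry (2, 2) turns strictly positive.
Key observation: the cycle 2->0->1->2 has total weight (-1) + 6 + 4, which is strictly positive.
Answer: DIVERGES — positive cycle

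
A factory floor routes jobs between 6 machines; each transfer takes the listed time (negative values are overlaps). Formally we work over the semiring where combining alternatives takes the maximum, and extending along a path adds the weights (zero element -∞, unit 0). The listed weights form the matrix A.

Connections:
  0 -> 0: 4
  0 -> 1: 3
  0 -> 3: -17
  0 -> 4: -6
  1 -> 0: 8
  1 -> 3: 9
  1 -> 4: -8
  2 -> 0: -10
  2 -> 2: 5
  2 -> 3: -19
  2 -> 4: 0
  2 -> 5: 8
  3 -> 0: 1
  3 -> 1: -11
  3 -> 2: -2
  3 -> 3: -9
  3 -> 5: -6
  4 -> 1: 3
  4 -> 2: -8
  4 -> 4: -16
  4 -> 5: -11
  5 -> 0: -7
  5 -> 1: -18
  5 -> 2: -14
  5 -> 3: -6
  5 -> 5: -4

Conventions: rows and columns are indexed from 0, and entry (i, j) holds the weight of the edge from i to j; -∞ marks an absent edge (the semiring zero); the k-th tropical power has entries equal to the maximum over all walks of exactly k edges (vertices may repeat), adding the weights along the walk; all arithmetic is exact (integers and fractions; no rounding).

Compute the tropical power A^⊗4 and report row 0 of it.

A^⊗2:
  [11, 7, -14, 12, -2, -17]
  [12, 11, 7, 0, 2, 3]
  [1, 3, 10, 2, 5, 13]
  [5, 4, 3, -2, -2, 6]
  [11, -13, -3, 12, -5, 0]
  [-3, -4, -8, -9, -13, -6]
A^⊗3:
  [15, 14, 10, 16, 5, 6]
  [19, 15, 12, 20, 7, 15]
  [11, 8, 15, 12, 10, 18]
  [12, 8, 8, 13, 3, 11]
  [15, 14, 10, 3, 5, 6]
  [4, 0, -3, 5, -8, 0]
A^⊗4:
  [22, 18, 15, 23, 10, 18]
  [23, 22, 18, 24, 13, 20]
  [16, 14, 20, 17, 15, 23]
  [16, 15, 13, 17, 8, 16]
  [22, 18, 15, 23, 10, 18]
  [8, 7, 3, 9, -2, 5]
Answer: row 0 of A^⊗4 = [22, 18, 15, 23, 10, 18]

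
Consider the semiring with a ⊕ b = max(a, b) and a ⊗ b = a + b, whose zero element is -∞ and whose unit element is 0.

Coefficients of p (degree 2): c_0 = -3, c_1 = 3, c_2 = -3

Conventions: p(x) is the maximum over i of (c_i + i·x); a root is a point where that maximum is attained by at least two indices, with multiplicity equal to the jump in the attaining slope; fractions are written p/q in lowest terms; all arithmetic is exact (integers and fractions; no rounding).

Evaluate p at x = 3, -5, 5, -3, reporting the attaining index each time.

p(3) = max(-3+0·3=-3, 3+1·3=6, -3+2·3=3) = 6 (attained by i=1)
p(-5) = max(-3+0·(-5)=-3, 3+1·(-5)=-2, -3+2·(-5)=-13) = -2 (attained by i=1)
p(5) = max(-3+0·5=-3, 3+1·5=8, -3+2·5=7) = 8 (attained by i=1)
p(-3) = max(-3+0·(-3)=-3, 3+1·(-3)=0, -3+2·(-3)=-9) = 0 (attained by i=1)
Answer: p(3) = 6; p(-5) = -2; p(5) = 8; p(-3) = 0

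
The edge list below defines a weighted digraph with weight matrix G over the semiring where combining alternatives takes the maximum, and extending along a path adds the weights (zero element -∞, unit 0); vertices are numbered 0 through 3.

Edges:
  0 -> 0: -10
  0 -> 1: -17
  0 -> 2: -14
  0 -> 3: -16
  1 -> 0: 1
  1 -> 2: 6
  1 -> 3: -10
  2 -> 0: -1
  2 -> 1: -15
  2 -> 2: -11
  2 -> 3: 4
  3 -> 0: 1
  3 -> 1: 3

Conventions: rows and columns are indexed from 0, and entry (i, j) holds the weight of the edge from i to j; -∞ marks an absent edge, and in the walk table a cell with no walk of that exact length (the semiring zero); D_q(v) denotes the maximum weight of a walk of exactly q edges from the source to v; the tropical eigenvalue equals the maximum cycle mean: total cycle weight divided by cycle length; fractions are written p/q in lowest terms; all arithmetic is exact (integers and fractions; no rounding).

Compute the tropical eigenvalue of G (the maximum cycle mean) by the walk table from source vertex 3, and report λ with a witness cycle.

q=0: [-∞, -∞, -∞, 0]
q=1: [1, 3, -∞, -∞]
q=2: [4, -16, 9, -7]
q=3: [8, -4, -2, 13]
q=4: [14, 16, 2, 2]
Optimal cycle mean attained by: cycle 1->2->3->1, total 6 + 4 + 3, length 3.
Answer: λ = 13/3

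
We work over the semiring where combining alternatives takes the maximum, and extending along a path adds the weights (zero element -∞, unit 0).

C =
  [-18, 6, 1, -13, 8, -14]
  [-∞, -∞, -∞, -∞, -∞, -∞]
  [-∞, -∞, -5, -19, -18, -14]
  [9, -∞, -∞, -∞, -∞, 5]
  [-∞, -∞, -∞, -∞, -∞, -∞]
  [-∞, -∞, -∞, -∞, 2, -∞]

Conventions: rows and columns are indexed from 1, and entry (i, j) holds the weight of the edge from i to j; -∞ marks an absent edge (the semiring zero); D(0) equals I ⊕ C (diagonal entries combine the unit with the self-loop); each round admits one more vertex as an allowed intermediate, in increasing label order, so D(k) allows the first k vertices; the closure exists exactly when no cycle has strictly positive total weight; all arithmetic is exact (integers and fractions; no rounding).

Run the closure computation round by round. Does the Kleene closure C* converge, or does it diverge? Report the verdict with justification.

D(0):
  [0, 6, 1, -13, 8, -14]
  [-∞, 0, -∞, -∞, -∞, -∞]
  [-∞, -∞, 0, -19, -18, -14]
  [9, -∞, -∞, 0, -∞, 5]
  [-∞, -∞, -∞, -∞, 0, -∞]
  [-∞, -∞, -∞, -∞, 2, 0]
D(1):
  [0, 6, 1, -13, 8, -14]
  [-∞, 0, -∞, -∞, -∞, -∞]
  [-∞, -∞, 0, -19, -18, -14]
  [9, 15, 10, 0, 17, 5]
  [-∞, -∞, -∞, -∞, 0, -∞]
  [-∞, -∞, -∞, -∞, 2, 0]
D(2):
  [0, 6, 1, -13, 8, -14]
  [-∞, 0, -∞, -∞, -∞, -∞]
  [-∞, -∞, 0, -19, -18, -14]
  [9, 15, 10, 0, 17, 5]
  [-∞, -∞, -∞, -∞, 0, -∞]
  [-∞, -∞, -∞, -∞, 2, 0]
D(3):
  [0, 6, 1, -13, 8, -13]
  [-∞, 0, -∞, -∞, -∞, -∞]
  [-∞, -∞, 0, -19, -18, -14]
  [9, 15, 10, 0, 17, 5]
  [-∞, -∞, -∞, -∞, 0, -∞]
  [-∞, -∞, -∞, -∞, 2, 0]
D(4):
  [0, 6, 1, -13, 8, -8]
  [-∞, 0, -∞, -∞, -∞, -∞]
  [-10, -4, 0, -19, -2, -14]
  [9, 15, 10, 0, 17, 5]
  [-∞, -∞, -∞, -∞, 0, -∞]
  [-∞, -∞, -∞, -∞, 2, 0]
D(5):
  [0, 6, 1, -13, 8, -8]
  [-∞, 0, -∞, -∞, -∞, -∞]
  [-10, -4, 0, -19, -2, -14]
  [9, 15, 10, 0, 17, 5]
  [-∞, -∞, -∞, -∞, 0, -∞]
  [-∞, -∞, -∞, -∞, 2, 0]
D(6):
  [0, 6, 1, -13, 8, -8]
  [-∞, 0, -∞, -∞, -∞, -∞]
  [-10, -4, 0, -19, -2, -14]
  [9, 15, 10, 0, 17, 5]
  [-∞, -∞, -∞, -∞, 0, -∞]
  [-∞, -∞, -∞, -∞, 2, 0]
Key observation: every diagonal entry stays at the unit through all rounds, so no improving cycle exists.
Answer: CONVERGES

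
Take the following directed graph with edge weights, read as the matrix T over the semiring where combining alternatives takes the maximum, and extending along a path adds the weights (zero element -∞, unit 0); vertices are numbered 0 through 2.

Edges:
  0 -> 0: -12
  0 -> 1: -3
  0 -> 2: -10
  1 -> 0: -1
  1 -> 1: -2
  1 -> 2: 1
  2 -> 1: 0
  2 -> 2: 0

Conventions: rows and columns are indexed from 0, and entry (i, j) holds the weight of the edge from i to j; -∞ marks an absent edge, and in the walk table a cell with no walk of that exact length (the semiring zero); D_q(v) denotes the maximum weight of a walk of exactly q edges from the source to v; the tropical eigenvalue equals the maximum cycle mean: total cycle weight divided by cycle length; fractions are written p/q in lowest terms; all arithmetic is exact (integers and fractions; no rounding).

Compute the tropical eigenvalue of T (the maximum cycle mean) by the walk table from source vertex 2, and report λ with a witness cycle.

q=0: [-∞, -∞, 0]
q=1: [-∞, 0, 0]
q=2: [-1, 0, 1]
q=3: [-1, 1, 1]
Optimal cycle mean attained by: cycle 1->2->1, total 1 + 0, length 2.
Answer: λ = 1/2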